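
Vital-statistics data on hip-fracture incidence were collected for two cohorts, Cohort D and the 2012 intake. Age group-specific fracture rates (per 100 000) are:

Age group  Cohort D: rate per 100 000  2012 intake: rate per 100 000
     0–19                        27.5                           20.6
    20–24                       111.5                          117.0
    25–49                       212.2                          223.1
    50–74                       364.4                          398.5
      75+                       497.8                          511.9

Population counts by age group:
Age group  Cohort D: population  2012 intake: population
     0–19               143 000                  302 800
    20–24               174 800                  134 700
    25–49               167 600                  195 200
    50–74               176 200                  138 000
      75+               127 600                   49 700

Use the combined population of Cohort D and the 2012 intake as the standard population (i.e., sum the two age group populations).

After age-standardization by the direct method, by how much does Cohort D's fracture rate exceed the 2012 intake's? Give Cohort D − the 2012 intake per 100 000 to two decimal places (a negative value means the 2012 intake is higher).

Combined standard total = 1 609 600; weights = 0.2770, 0.1923, 0.2254, 0.1952, 0.1102.
Cohort D: 0.2770×27.5 + 0.1923×111.5 + 0.2254×212.2 + 0.1952×364.4 + 0.1102×497.8 = 202.8512 per 100 000.
The 2012 intake: 0.2770×20.6 + 0.1923×117.0 + 0.2254×223.1 + 0.1952×398.5 + 0.1102×511.9 = 212.6642 per 100 000.
Difference = 202.8512 − 212.6642 = -9.8129.

-9.81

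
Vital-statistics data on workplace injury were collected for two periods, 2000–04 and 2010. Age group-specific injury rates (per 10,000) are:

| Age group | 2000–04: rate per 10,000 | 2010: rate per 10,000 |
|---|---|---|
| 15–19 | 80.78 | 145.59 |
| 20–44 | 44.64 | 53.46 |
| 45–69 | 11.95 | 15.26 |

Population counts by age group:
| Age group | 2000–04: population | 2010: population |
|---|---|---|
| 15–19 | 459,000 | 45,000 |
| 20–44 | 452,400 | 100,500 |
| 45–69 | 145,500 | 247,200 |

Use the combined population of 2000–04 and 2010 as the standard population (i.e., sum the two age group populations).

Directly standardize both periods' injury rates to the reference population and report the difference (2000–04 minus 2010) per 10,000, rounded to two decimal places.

-26.79

Combined standard total = 1,449,600; weights = 0.3477, 0.3814, 0.2709.
2000–04: 0.3477×80.78 + 0.3814×44.64 + 0.2709×11.95 = 48.3494 per 10,000.
2010: 0.3477×145.59 + 0.3814×53.46 + 0.2709×15.26 = 75.1435 per 10,000.
Difference = 48.3494 − 75.1435 = -26.7941.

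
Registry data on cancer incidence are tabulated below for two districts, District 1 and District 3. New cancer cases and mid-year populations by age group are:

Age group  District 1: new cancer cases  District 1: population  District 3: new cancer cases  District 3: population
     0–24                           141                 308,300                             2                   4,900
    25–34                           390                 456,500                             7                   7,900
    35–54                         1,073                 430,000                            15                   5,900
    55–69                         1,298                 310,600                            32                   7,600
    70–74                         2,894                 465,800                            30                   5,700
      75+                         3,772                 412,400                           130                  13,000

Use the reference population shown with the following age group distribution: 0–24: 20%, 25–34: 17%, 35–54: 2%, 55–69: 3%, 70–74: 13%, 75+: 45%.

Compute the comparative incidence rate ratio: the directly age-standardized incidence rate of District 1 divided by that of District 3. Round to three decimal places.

Age-specific rates per 100,000 for District 1: 45.73, 85.43, 249.53, 417.90, 621.30, 914.65.
For District 3: 40.82, 88.61, 254.24, 421.05, 526.32, 1000.00.
Standard weights: 0.20, 0.17, 0.02, 0.03, 0.13, 0.45.
District 1: 0.2000×45.73 + 0.1700×85.43 + 0.0200×249.53 + 0.0300×417.90 + 0.1300×621.30 + 0.4500×914.65 = 533.5575 per 100,000.
District 3: 0.2000×40.82 + 0.1700×88.61 + 0.0200×254.24 + 0.0300×421.05 + 0.1300×526.32 + 0.4500×1000.00 = 559.3639 per 100,000.
Ratio = 533.5575 ÷ 559.3639 = 0.95386.

0.954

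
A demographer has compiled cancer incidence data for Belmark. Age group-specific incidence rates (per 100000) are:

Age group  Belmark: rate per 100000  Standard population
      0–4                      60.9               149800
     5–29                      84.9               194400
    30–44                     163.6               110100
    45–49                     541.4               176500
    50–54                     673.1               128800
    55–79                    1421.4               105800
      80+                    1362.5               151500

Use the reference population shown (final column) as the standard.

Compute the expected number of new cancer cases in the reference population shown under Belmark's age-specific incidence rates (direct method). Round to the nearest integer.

5827

Expected new cancer cases = Σ (standard pop × age-specific rate ÷ 100000)
= 149800×60.9/100000 + 194400×84.9/100000 + 110100×163.6/100000 + 176500×541.4/100000 + 128800×673.1/100000 + 105800×1421.4/100000 + 151500×1362.5/100000
= 91.23 + 165.05 + 180.12 + 955.57 + 866.95 + 1503.84 + 2064.19 = 5826.95.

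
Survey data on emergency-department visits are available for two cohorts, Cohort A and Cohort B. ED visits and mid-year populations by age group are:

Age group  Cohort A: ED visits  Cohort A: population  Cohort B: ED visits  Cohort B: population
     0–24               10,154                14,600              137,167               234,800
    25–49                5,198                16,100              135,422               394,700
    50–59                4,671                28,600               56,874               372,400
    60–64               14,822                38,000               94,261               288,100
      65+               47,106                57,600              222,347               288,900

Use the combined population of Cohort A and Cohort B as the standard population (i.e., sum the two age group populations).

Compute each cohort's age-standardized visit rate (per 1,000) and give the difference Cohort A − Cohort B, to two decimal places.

35.12

Age-specific rates per 1,000 for Cohort A: 695.479, 322.857, 163.322, 390.053, 817.812.
For Cohort B: 584.187, 343.101, 152.723, 327.182, 769.633.
Combined standard total = 1,733,800; weights = 0.1438, 0.2369, 0.2313, 0.1881, 0.1999.
Cohort A: 0.1438×695.479 + 0.2369×322.857 + 0.2313×163.322 + 0.1881×390.053 + 0.1999×817.812 = 451.1146 per 1,000.
Cohort B: 0.1438×584.187 + 0.2369×343.101 + 0.2313×152.723 + 0.1881×327.182 + 0.1999×769.633 = 415.9971 per 1,000.
Difference = 451.1146 − 415.9971 = 35.1175.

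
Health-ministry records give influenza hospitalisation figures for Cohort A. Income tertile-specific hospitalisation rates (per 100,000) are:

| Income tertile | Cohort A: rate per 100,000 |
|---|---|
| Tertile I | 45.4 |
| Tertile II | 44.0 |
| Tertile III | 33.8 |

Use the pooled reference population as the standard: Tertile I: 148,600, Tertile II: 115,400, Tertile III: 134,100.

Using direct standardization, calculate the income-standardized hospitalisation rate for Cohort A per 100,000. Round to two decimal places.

Standard total = 398,100; weights = 0.3733, 0.2899, 0.3369.
Standardized rate: 0.3733×45.4 + 0.2899×44.0 + 0.3369×33.8 = 41.0867 per 100,000.

41.09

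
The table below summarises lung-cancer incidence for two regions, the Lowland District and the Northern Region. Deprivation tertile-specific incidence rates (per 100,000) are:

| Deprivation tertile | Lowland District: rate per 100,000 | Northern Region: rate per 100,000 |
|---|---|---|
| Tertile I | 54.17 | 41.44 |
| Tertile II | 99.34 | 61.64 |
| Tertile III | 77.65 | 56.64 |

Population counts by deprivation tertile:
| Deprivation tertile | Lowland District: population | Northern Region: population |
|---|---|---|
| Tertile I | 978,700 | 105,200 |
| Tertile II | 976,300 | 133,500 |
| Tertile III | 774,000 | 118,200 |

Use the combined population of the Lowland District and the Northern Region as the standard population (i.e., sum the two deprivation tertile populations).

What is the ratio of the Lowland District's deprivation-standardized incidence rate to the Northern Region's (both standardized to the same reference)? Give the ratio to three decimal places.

Combined standard total = 3,085,900; weights = 0.3512, 0.3596, 0.2891.
The Lowland District: 0.3512×54.17 + 0.3596×99.34 + 0.2891×77.65 = 77.2033 per 100,000.
The Northern Region: 0.3512×41.44 + 0.3596×61.64 + 0.2891×56.64 = 53.0993 per 100,000.
Ratio = 77.2033 ÷ 53.0993 = 1.45394.

1.454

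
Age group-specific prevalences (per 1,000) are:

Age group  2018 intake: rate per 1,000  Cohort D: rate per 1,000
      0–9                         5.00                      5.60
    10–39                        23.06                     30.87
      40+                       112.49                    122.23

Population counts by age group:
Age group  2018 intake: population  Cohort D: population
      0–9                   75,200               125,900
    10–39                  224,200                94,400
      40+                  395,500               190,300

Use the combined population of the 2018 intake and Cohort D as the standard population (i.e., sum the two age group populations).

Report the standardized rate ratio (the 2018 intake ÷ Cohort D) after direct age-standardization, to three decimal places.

Combined standard total = 1,105,500; weights = 0.1819, 0.2882, 0.5299.
The 2018 intake: 0.1819×5.00 + 0.2882×23.06 + 0.5299×112.49 = 67.1633 per 1,000.
Cohort D: 0.1819×5.60 + 0.2882×30.87 + 0.5299×122.23 = 74.6845 per 1,000.
Ratio = 67.1633 ÷ 74.6845 = 0.89929.

0.899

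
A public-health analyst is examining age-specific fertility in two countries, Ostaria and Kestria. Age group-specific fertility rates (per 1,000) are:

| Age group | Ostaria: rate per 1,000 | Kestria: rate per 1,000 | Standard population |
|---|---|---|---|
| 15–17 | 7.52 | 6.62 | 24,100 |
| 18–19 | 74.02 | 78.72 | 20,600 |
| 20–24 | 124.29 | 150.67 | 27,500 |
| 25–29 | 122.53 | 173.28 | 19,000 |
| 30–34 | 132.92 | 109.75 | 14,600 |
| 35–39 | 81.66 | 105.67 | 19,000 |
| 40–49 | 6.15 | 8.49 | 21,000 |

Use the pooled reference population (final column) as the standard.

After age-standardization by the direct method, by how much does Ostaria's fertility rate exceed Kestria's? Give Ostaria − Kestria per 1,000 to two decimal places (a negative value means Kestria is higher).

-13.25

Standard total = 145,800; weights = 0.1653, 0.1413, 0.1886, 0.1303, 0.1001, 0.1303, 0.1440.
Ostaria: 0.1653×7.52 + 0.1413×74.02 + 0.1886×124.29 + 0.1303×122.53 + 0.1001×132.92 + 0.1303×81.66 + 0.1440×6.15 = 75.9493 per 1,000.
Kestria: 0.1653×6.62 + 0.1413×78.72 + 0.1886×150.67 + 0.1303×173.28 + 0.1001×109.75 + 0.1303×105.67 + 0.1440×8.49 = 89.1995 per 1,000.
Difference = 75.9493 − 89.1995 = -13.2502.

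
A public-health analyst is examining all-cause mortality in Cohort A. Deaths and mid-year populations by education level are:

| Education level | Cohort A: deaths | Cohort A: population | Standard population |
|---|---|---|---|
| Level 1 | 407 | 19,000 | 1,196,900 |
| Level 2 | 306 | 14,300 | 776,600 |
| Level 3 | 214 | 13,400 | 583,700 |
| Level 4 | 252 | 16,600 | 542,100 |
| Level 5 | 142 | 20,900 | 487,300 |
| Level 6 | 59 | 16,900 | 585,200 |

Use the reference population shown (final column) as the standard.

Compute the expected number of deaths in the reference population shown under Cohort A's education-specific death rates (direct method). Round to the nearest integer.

Education-specific rates per 100,000 for Cohort A: 2142.11, 2139.86, 1597.01, 1518.07, 679.43, 349.11.
Expected deaths = Σ (standard pop × education-specific rate ÷ 100,000)
= 1,196,900×2142.11/100,000 + 776,600×2139.86/100,000 + 583,700×1597.01/100,000 + 542,100×1518.07/100,000 + 487,300×679.43/100,000 + 585,200×349.11/100,000
= 25638.86 + 16618.15 + 9321.78 + 8229.47 + 3310.84 + 2043.01 = 65162.11.

65162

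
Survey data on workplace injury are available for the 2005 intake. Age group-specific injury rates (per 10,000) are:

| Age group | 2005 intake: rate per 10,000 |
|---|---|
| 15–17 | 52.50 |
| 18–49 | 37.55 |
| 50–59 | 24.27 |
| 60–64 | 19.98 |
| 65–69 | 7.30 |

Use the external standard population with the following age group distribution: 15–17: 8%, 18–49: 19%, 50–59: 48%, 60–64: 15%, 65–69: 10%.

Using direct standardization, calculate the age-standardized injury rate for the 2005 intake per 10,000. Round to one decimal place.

Standard weights: 0.08, 0.19, 0.48, 0.15, 0.10.
Standardized rate: 0.0800×52.50 + 0.1900×37.55 + 0.4800×24.27 + 0.1500×19.98 + 0.1000×7.30 = 26.7111 per 10,000.

26.7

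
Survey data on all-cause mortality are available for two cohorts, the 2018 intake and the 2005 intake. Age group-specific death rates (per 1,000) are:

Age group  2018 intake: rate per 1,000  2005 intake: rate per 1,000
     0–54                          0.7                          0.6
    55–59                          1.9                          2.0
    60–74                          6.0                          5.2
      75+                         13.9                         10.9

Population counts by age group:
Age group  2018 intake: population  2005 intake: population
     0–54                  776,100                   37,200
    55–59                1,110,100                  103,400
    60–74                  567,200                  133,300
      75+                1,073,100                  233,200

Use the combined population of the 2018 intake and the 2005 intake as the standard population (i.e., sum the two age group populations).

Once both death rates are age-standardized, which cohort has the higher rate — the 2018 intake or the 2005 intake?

2018 intake

Combined standard total = 4,033,600; weights = 0.2016, 0.3008, 0.1737, 0.3239.
The 2018 intake: 0.2016×0.7 + 0.3008×1.9 + 0.1737×6.0 + 0.3239×13.9 = 6.2563 per 1,000.
The 2005 intake: 0.2016×0.6 + 0.3008×2.0 + 0.1737×5.2 + 0.3239×10.9 = 5.1558 per 1,000.
The crude rates (5.95 vs 6.83) would put the 2005 intake higher, but that reflects its age composition; once standardized to a common age structure, the 2018 intake has the higher underlying rate.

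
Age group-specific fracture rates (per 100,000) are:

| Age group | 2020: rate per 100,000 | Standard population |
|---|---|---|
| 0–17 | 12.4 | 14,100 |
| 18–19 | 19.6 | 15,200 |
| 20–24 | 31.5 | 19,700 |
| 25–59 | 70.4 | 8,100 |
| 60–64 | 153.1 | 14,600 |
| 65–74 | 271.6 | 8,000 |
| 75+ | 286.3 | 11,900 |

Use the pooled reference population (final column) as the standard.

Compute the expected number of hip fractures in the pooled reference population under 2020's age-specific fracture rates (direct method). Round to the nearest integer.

Expected hip fractures = Σ (standard pop × age-specific rate ÷ 100,000)
= 14,100×12.4/100,000 + 15,200×19.6/100,000 + 19,700×31.5/100,000 + 8,100×70.4/100,000 + 14,600×153.1/100,000 + 8,000×271.6/100,000 + 11,900×286.3/100,000
= 1.75 + 2.98 + 6.21 + 5.70 + 22.35 + 21.73 + 34.07 = 94.79.

95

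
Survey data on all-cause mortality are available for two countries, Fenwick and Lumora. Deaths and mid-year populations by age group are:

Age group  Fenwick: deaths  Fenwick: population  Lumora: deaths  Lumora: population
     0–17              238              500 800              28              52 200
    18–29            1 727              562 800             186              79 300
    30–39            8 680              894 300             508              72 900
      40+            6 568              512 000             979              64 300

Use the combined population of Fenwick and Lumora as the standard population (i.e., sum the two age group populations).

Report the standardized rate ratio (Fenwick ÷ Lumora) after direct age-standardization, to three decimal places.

1.098

Age-specific rates per 1 000 for Fenwick: 0.475, 3.069, 9.706, 12.828.
For Lumora: 0.536, 2.346, 6.968, 15.226.
Combined standard total = 2 738 600; weights = 0.2019, 0.2345, 0.3532, 0.2104.
Fenwick: 0.2019×0.475 + 0.2345×3.069 + 0.3532×9.706 + 0.2104×12.828 = 6.9428 per 1 000.
Lumora: 0.2019×0.536 + 0.2345×2.346 + 0.3532×6.968 + 0.2104×15.226 = 6.3233 per 1 000.
Ratio = 6.9428 ÷ 6.3233 = 1.09797.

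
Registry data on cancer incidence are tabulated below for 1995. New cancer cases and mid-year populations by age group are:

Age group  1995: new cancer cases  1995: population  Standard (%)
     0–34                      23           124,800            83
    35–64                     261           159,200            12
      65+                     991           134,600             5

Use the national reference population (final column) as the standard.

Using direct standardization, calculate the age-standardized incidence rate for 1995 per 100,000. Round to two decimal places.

71.78

Age-specific rates per 100,000 for 1995: 18.43, 163.94, 736.26.
Standard weights: 0.83, 0.12, 0.05.
Standardized rate: 0.8300×18.43 + 0.1200×163.94 + 0.0500×736.26 = 71.7826 per 100,000.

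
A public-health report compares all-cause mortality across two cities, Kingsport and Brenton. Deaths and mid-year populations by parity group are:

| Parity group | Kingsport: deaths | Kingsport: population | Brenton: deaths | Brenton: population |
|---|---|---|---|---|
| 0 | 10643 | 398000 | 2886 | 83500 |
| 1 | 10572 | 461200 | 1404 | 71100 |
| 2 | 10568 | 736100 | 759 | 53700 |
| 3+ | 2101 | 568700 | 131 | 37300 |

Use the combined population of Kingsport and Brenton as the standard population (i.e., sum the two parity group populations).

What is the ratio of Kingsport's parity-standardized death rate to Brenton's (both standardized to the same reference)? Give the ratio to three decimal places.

0.956

Parity-specific rates per 1000 for Kingsport: 26.741, 22.923, 14.357, 3.694.
For Brenton: 34.563, 19.747, 14.134, 3.512.
Combined standard total = 2409600; weights = 0.1998, 0.2209, 0.3278, 0.2515.
Kingsport: 0.1998×26.741 + 0.2209×22.923 + 0.3278×14.357 + 0.2515×3.694 = 16.0423 per 1000.
Brenton: 0.1998×34.563 + 0.2209×19.747 + 0.3278×14.134 + 0.2515×3.512 = 16.7848 per 1000.
Ratio = 16.0423 ÷ 16.7848 = 0.95576.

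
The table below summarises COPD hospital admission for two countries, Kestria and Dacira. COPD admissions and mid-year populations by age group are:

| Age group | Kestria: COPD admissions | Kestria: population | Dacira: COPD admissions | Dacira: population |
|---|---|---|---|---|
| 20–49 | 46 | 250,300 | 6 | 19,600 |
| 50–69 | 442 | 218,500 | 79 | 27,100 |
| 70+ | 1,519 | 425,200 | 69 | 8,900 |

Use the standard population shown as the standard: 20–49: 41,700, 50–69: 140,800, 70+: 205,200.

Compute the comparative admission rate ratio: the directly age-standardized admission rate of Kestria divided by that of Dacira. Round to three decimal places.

0.509

Age-specific rates per 10,000 for Kestria: 1.84, 20.23, 35.72.
For Dacira: 3.06, 29.15, 77.53.
Standard total = 387,700; weights = 0.1076, 0.3632, 0.5293.
Kestria: 0.1076×1.84 + 0.3632×20.23 + 0.5293×35.72 = 26.4521 per 10,000.
Dacira: 0.1076×3.06 + 0.3632×29.15 + 0.5293×77.53 = 51.9498 per 10,000.
Ratio = 26.4521 ÷ 51.9498 = 0.50919.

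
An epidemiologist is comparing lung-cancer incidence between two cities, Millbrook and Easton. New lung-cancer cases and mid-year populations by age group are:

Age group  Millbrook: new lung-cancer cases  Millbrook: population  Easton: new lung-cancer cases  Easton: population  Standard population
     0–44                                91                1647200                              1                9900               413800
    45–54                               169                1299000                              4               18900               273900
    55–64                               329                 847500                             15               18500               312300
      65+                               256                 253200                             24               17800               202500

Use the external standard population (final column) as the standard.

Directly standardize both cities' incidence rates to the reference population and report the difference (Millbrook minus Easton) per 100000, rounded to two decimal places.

-20.09

Age-specific rates per 100000 for Millbrook: 5.52, 13.01, 38.82, 101.11.
For Easton: 10.10, 21.16, 81.08, 134.83.
Standard total = 1202500; weights = 0.3441, 0.2278, 0.2597, 0.1684.
Millbrook: 0.3441×5.52 + 0.2278×13.01 + 0.2597×38.82 + 0.1684×101.11 = 31.9725 per 100000.
Easton: 0.3441×10.10 + 0.2278×21.16 + 0.2597×81.08 + 0.1684×134.83 = 52.0596 per 100000.
Difference = 31.9725 − 52.0596 = -20.0871.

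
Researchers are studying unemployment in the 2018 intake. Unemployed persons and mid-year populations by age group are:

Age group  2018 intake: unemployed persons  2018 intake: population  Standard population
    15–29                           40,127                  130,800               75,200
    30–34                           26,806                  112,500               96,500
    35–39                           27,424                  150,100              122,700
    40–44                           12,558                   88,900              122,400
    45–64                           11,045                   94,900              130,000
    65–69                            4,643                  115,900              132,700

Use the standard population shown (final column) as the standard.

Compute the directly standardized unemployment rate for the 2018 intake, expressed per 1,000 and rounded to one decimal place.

156.3

Age-specific rates per 1,000 for the 2018 intake: 306.781, 238.276, 182.705, 141.260, 116.386, 40.060.
Standard total = 679,500; weights = 0.1107, 0.1420, 0.1806, 0.1801, 0.1913, 0.1953.
Standardized rate: 0.1107×306.781 + 0.1420×238.276 + 0.1806×182.705 + 0.1801×141.260 + 0.1913×116.386 + 0.1953×40.060 = 156.3176 per 1,000.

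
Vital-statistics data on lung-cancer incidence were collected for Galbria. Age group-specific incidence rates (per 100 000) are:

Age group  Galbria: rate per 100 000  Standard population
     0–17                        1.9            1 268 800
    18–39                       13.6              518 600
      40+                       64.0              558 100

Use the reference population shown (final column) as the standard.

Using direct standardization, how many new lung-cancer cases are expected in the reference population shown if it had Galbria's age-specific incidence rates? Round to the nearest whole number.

Expected new lung-cancer cases = Σ (standard pop × age-specific rate ÷ 100 000)
= 1 268 800×1.9/100 000 + 518 600×13.6/100 000 + 558 100×64.0/100 000
= 24.11 + 70.53 + 357.18 = 451.82.

452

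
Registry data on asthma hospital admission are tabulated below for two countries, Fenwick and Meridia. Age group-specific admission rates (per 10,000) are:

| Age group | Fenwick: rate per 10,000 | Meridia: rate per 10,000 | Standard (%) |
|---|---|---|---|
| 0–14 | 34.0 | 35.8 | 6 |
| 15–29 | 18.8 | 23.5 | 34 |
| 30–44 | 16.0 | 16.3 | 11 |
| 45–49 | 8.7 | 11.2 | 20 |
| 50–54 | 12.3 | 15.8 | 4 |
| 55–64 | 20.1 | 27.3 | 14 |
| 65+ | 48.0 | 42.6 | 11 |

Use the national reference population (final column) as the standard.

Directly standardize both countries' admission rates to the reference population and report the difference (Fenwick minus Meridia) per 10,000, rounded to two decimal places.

-2.79

Standard weights: 0.06, 0.34, 0.11, 0.20, 0.04, 0.14, 0.11.
Fenwick: 0.0600×34.0 + 0.3400×18.8 + 0.1100×16.0 + 0.2000×8.7 + 0.0400×12.3 + 0.1400×20.1 + 0.1100×48.0 = 20.5180 per 10,000.
Meridia: 0.0600×35.8 + 0.3400×23.5 + 0.1100×16.3 + 0.2000×11.2 + 0.0400×15.8 + 0.1400×27.3 + 0.1100×42.6 = 23.3110 per 10,000.
Difference = 20.5180 − 23.3110 = -2.7930.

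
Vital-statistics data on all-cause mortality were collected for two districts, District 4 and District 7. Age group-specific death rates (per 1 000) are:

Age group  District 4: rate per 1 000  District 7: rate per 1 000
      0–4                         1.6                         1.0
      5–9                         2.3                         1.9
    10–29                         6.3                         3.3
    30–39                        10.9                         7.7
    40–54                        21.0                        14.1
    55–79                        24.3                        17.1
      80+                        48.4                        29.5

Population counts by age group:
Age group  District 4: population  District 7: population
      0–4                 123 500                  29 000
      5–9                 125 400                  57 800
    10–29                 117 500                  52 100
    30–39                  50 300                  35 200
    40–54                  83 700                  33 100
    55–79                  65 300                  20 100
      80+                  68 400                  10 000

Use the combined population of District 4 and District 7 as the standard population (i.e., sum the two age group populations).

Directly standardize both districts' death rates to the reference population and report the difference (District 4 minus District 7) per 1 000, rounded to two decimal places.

4.42

Combined standard total = 871 400; weights = 0.1750, 0.2102, 0.1946, 0.0981, 0.1340, 0.0980, 0.0900.
District 4: 0.1750×1.6 + 0.2102×2.3 + 0.1946×6.3 + 0.0981×10.9 + 0.1340×21.0 + 0.0980×24.3 + 0.0900×48.4 = 12.6100 per 1 000.
District 7: 0.1750×1.0 + 0.2102×1.9 + 0.1946×3.3 + 0.0981×7.7 + 0.1340×14.1 + 0.0980×17.1 + 0.0900×29.5 = 8.1921 per 1 000.
Difference = 12.6100 − 8.1921 = 4.4179.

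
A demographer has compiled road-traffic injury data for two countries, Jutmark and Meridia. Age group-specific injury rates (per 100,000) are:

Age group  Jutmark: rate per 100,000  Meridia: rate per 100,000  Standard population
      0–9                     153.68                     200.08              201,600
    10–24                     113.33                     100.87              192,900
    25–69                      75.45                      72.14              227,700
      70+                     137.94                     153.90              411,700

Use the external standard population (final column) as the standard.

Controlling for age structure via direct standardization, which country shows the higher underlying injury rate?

Standard total = 1,033,900; weights = 0.1950, 0.1866, 0.2202, 0.3982.
Jutmark: 0.1950×153.68 + 0.1866×113.33 + 0.2202×75.45 + 0.3982×137.94 = 122.6551 per 100,000.
Meridia: 0.1950×200.08 + 0.1866×100.87 + 0.2202×72.14 + 0.3982×153.90 = 135.0042 per 100,000.

Meridia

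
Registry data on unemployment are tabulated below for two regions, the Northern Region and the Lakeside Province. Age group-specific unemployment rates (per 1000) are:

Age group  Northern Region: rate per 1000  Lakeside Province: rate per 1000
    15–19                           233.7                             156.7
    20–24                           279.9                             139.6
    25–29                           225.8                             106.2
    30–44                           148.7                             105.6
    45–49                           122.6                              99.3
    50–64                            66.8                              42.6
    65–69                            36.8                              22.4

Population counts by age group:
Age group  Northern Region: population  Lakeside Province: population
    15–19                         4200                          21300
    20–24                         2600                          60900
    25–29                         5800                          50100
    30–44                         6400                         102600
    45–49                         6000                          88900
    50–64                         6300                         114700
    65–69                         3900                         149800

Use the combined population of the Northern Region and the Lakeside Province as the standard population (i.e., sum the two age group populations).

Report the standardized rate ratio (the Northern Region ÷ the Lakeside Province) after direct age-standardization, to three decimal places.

1.613

Combined standard total = 623500; weights = 0.0409, 0.1018, 0.0897, 0.1748, 0.1522, 0.1941, 0.2465.
The Northern Region: 0.0409×233.7 + 0.1018×279.9 + 0.0897×225.8 + 0.1748×148.7 + 0.1522×122.6 + 0.1941×66.8 + 0.2465×36.8 = 124.9996 per 1000.
The Lakeside Province: 0.0409×156.7 + 0.1018×139.6 + 0.0897×106.2 + 0.1748×105.6 + 0.1522×99.3 + 0.1941×42.6 + 0.2465×22.4 = 77.5116 per 1000.
Ratio = 124.9996 ÷ 77.5116 = 1.61266.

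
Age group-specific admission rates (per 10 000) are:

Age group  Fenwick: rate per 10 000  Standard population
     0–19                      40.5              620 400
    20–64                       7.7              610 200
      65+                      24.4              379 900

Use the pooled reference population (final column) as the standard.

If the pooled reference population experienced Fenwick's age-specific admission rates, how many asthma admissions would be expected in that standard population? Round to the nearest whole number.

3909

Expected asthma admissions = Σ (standard pop × age-specific rate ÷ 10 000)
= 620 400×40.5/10 000 + 610 200×7.7/10 000 + 379 900×24.4/10 000
= 2512.62 + 469.85 + 926.96 = 3909.43.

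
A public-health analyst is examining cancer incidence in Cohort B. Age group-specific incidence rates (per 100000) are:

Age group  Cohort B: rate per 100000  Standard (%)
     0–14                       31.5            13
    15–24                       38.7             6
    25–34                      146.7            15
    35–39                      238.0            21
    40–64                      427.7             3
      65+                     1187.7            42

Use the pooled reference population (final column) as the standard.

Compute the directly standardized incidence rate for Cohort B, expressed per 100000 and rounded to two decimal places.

590.07

Standard weights: 0.13, 0.06, 0.15, 0.21, 0.03, 0.42.
Standardized rate: 0.1300×31.5 + 0.0600×38.7 + 0.1500×146.7 + 0.2100×238.0 + 0.0300×427.7 + 0.4200×1187.7 = 590.0670 per 100000.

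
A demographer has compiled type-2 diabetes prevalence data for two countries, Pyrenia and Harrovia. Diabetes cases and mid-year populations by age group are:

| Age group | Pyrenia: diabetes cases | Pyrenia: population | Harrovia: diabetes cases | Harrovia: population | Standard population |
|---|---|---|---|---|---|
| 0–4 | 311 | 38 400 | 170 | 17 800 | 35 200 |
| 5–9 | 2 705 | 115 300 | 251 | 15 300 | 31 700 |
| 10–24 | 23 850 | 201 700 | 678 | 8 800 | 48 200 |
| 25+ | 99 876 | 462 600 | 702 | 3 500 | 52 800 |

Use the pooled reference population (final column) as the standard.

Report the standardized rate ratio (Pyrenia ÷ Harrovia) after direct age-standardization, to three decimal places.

1.196

Age-specific rates per 1 000 for Pyrenia: 8.099, 23.461, 118.245, 215.901.
For Harrovia: 9.551, 16.405, 77.045, 200.571.
Standard total = 167 900; weights = 0.2096, 0.1888, 0.2871, 0.3145.
Pyrenia: 0.2096×8.099 + 0.1888×23.461 + 0.2871×118.245 + 0.3145×215.901 = 107.9677 per 1 000.
Harrovia: 0.2096×9.551 + 0.1888×16.405 + 0.2871×77.045 + 0.3145×200.571 = 90.2918 per 1 000.
Ratio = 107.9677 ÷ 90.2918 = 1.19576.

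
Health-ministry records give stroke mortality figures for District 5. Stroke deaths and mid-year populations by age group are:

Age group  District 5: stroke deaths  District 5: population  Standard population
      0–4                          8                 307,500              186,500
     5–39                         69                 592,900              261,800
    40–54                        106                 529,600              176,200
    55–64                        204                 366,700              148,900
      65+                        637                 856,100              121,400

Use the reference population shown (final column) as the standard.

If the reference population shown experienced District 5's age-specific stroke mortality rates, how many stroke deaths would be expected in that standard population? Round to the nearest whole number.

244

Age-specific rates per 100,000 for District 5: 2.60, 11.64, 20.02, 55.63, 74.41.
Expected stroke deaths = Σ (standard pop × age-specific rate ÷ 100,000)
= 186,500×2.60/100,000 + 261,800×11.64/100,000 + 176,200×20.02/100,000 + 148,900×55.63/100,000 + 121,400×74.41/100,000
= 4.85 + 30.47 + 35.27 + 82.84 + 90.33 = 243.75.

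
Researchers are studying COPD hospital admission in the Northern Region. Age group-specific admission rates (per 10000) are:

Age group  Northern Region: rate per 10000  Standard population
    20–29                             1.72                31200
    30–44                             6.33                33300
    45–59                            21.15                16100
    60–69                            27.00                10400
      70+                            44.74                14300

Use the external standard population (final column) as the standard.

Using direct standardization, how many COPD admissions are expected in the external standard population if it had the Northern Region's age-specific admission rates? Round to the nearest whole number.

153

Expected COPD admissions = Σ (standard pop × age-specific rate ÷ 10000)
= 31200×1.72/10000 + 33300×6.33/10000 + 16100×21.15/10000 + 10400×27.00/10000 + 14300×44.74/10000
= 5.37 + 21.08 + 34.05 + 28.08 + 63.98 = 152.56.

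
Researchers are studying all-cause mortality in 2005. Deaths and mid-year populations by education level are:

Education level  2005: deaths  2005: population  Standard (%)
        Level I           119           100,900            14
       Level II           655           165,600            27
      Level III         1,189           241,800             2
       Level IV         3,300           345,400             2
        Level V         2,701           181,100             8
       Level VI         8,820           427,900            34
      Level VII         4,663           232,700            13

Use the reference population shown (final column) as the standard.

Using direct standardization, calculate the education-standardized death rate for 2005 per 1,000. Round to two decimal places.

Education-specific rates per 1,000 for 2005: 1.179, 3.955, 4.917, 9.554, 14.914, 20.612, 20.039.
Standard weights: 0.14, 0.27, 0.02, 0.02, 0.08, 0.34, 0.13.
Standardized rate: 0.1400×1.179 + 0.2700×3.955 + 0.0200×4.917 + 0.0200×9.554 + 0.0800×14.914 + 0.3400×20.612 + 0.1300×20.039 = 12.3288 per 1,000.

12.33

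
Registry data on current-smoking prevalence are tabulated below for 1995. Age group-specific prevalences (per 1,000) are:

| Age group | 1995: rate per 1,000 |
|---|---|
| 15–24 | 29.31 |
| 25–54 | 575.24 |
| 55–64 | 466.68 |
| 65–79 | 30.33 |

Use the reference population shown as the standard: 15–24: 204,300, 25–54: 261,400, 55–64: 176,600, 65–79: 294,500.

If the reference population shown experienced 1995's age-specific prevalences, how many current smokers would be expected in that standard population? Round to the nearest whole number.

Expected current smokers = Σ (standard pop × age-specific rate ÷ 1,000)
= 204,300×29.31/1,000 + 261,400×575.24/1,000 + 176,600×466.68/1,000 + 294,500×30.33/1,000
= 5988.03 + 150367.74 + 82415.69 + 8932.18 = 247703.64.

247704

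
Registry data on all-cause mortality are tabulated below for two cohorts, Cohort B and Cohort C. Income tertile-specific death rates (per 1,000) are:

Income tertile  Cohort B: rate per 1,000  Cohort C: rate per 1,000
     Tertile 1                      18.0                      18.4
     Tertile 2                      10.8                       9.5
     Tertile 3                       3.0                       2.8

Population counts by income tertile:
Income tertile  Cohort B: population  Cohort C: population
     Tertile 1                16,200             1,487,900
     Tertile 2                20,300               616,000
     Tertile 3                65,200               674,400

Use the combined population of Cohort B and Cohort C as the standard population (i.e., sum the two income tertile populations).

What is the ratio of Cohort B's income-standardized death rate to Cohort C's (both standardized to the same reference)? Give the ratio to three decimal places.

Combined standard total = 2,880,000; weights = 0.5223, 0.2209, 0.2568.
Cohort B: 0.5223×18.0 + 0.2209×10.8 + 0.2568×3.0 = 12.5572 per 1,000.
Cohort C: 0.5223×18.4 + 0.2209×9.5 + 0.2568×2.8 = 12.4275 per 1,000.
Ratio = 12.5572 ÷ 12.4275 = 1.01043.

1.010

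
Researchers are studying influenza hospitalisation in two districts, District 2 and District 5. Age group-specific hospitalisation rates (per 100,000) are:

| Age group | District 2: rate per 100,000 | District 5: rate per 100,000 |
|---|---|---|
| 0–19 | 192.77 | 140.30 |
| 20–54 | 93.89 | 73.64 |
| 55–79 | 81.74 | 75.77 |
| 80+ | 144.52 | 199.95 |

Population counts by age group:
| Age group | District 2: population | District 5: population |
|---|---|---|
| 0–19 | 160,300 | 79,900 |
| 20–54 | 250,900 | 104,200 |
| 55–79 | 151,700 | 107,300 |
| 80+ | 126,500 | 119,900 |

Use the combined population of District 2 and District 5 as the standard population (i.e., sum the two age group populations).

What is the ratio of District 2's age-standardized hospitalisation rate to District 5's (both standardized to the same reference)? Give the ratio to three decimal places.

1.060

Combined standard total = 1,100,700; weights = 0.2182, 0.3226, 0.2353, 0.2239.
District 2: 0.2182×192.77 + 0.3226×93.89 + 0.2353×81.74 + 0.2239×144.52 = 123.9430 per 100,000.
District 5: 0.2182×140.30 + 0.3226×73.64 + 0.2353×75.77 + 0.2239×199.95 = 116.9635 per 100,000.
Ratio = 123.9430 ÷ 116.9635 = 1.05967.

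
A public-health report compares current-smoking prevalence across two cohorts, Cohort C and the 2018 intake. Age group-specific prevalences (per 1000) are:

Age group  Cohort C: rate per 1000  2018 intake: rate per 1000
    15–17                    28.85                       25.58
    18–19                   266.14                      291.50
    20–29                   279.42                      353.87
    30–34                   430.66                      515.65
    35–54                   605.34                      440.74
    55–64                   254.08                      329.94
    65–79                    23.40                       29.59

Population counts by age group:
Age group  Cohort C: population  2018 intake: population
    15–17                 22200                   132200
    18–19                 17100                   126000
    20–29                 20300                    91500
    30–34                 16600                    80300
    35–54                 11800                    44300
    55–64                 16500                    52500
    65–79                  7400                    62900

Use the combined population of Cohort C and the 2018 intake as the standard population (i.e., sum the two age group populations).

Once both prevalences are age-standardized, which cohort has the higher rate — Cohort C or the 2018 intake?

2018 intake

Combined standard total = 701600; weights = 0.2201, 0.2040, 0.1594, 0.1381, 0.0800, 0.0983, 0.1002.
Cohort C: 0.2201×28.85 + 0.2040×266.14 + 0.1594×279.42 + 0.1381×430.66 + 0.0800×605.34 + 0.0983×254.08 + 0.1002×23.40 = 240.3724 per 1000.
The 2018 intake: 0.2201×25.58 + 0.2040×291.50 + 0.1594×353.87 + 0.1381×515.65 + 0.0800×440.74 + 0.0983×329.94 + 0.1002×29.59 = 263.3465 per 1000.
The crude rates (263.82 vs 258.78) would put Cohort C higher, but that reflects its age composition; once standardized to a common age structure, the 2018 intake has the higher underlying rate.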